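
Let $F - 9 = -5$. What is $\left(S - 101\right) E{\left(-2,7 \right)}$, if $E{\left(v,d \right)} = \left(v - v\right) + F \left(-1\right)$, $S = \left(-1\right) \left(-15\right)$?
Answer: $344$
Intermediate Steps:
$F = 4$ ($F = 9 - 5 = 4$)
$S = 15$
$E{\left(v,d \right)} = -4$ ($E{\left(v,d \right)} = \left(v - v\right) + 4 \left(-1\right) = 0 - 4 = -4$)
$\left(S - 101\right) E{\left(-2,7 \right)} = \left(15 - 101\right) \left(-4\right) = \left(-86\right) \left(-4\right) = 344$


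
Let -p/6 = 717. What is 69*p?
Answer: -296838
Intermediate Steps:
p = -4302 (p = -6*717 = -4302)
69*p = 69*(-4302) = -296838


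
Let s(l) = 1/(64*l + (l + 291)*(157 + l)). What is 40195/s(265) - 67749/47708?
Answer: 482458620843771/47708 ≈ 1.0113e+10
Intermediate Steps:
s(l) = 1/(64*l + (157 + l)*(291 + l)) (s(l) = 1/(64*l + (291 + l)*(157 + l)) = 1/(64*l + (157 + l)*(291 + l)))
40195/s(265) - 67749/47708 = 40195/(1/(45687 + 265² + 512*265)) - 67749/47708 = 40195/(1/(45687 + 70225 + 135680)) - 67749*1/47708 = 40195/(1/251592) - 67749/47708 = 40195*251592 - 67749/47708 = 10112740440 - 67749/47708 = 482458620843771/47708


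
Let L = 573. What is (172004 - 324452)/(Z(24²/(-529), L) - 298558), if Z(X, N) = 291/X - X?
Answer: 15483838464/30350972929 ≈ 0.51016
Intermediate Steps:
Z(X, N) = -X + 291/X
(172004 - 324452)/(Z(24²/(-529), L) - 298558) = (172004 - 324452)/((-24²/(-529) + 291/((24²/(-529)))) - 298558) = -152448/((-576*(-1)/529 + 291/((576*(-1/529)))) - 298558) = -152448/((-1*(-576/529) + 291/(-576/529)) - 298558) = -152448/((576/529 + 291*(-529/576)) - 298558) = -152448/((576/529 - 51313/192) - 298558) = -152448/(-27033985/101568 - 298558) = -152448/(-30350972929/101568) = -152448*(-101568/30350972929) = 15483838464/30350972929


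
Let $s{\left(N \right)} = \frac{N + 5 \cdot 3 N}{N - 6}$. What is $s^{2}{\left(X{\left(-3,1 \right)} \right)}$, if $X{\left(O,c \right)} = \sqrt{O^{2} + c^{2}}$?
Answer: $\frac{2560}{\left(6 - \sqrt{10}\right)^{2}} \approx 317.91$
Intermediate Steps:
$s{\left(N \right)} = \frac{16 N}{-6 + N}$ ($s{\left(N \right)} = \frac{N + 15 N}{-6 + N} = \frac{16 N}{-6 + N}$)
$s^{2}{\left(X{\left(-3,1 \right)} \right)} = \left(\frac{16 \sqrt{\left(-3\right)^{2} + 1^{2}}}{-6 + \sqrt{\left(-3\right)^{2} + 1^{2}}}\right)^{2} = \left(\frac{16 \sqrt{9 + 1}}{-6 + \sqrt{9 + 1}}\right)^{2} = \left(\frac{16 \sqrt{10}}{-6 + \sqrt{10}}\right)^{2} = \frac{2560}{\left(-6 + \sqrt{10}\right)^{2}}$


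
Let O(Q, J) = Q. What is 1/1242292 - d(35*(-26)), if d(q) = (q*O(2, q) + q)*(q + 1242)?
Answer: 1125963777121/1242292 ≈ 9.0636e+5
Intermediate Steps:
d(q) = 3*q*(1242 + q) (d(q) = (q*2 + q)*(q + 1242) = (2*q + q)*(1242 + q) = (3*q)*(1242 + q) = 3*q*(1242 + q))
1/1242292 - d(35*(-26)) = 1/1242292 - 3*35*(-26)*(1242 + 35*(-26)) = 1/1242292 - 3*(-910)*(1242 - 910) = 1/1242292 - 3*(-910)*332 = 1/1242292 - 1*(-906360) = 1/1242292 + 906360 = 1125963777121/1242292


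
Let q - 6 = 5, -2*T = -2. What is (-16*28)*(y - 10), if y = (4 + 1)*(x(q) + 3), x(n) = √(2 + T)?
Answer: -2240 - 2240*√3 ≈ -6119.8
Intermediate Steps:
T = 1 (T = -½*(-2) = 1)
q = 11 (q = 6 + 5 = 11)
x(n) = √3 (x(n) = √(2 + 1) = √3)
y = 15 + 5*√3 (y = (4 + 1)*(√3 + 3) = 5*(3 + √3) = 15 + 5*√3 ≈ 23.660)
(-16*28)*(y - 10) = (-16*28)*((15 + 5*√3) - 10) = -448*(5 + 5*√3) = -2240 - 2240*√3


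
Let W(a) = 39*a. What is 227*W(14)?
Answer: 123942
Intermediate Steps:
227*W(14) = 227*(39*14) = 227*546 = 123942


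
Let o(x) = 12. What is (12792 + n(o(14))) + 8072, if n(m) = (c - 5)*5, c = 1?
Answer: 20844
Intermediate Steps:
n(m) = -20 (n(m) = (1 - 5)*5 = -4*5 = -20)
(12792 + n(o(14))) + 8072 = (12792 - 20) + 8072 = 12772 + 8072 = 20844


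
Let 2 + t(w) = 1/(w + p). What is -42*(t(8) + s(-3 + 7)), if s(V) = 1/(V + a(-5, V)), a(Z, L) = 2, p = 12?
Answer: 749/10 ≈ 74.900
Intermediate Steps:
s(V) = 1/(2 + V) (s(V) = 1/(V + 2) = 1/(2 + V))
t(w) = -2 + 1/(12 + w) (t(w) = -2 + 1/(w + 12) = -2 + 1/(12 + w))
-42*(t(8) + s(-3 + 7)) = -42*((-23 - 2*8)/(12 + 8) + 1/(2 + (-3 + 7))) = -42*((-23 - 16)/20 + 1/(2 + 4)) = -42*((1/20)*(-39) + 1/6) = -42*(-39/20 + 1/6) = -42*(-107/60) = 749/10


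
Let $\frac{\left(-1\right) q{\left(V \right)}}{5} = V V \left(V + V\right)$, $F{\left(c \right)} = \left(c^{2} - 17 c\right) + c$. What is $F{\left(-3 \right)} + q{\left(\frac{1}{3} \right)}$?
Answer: $\frac{1529}{27} \approx 56.63$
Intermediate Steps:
$F{\left(c \right)} = c^{2} - 16 c$
$q{\left(V \right)} = - 10 V^{3}$ ($q{\left(V \right)} = - 5 V V \left(V + V\right) = - 5 V^{2} \cdot 2 V = - 5 \cdot 2 V^{3} = - 10 V^{3}$)
$F{\left(-3 \right)} + q{\left(\frac{1}{3} \right)} = - 3 \left(-16 - 3\right) - 10 \left(\frac{1}{3}\right)^{3} = \left(-3\right) \left(-19\right) - \frac{10}{27} = 57 - \frac{10}{27} = \frac{1529}{27}$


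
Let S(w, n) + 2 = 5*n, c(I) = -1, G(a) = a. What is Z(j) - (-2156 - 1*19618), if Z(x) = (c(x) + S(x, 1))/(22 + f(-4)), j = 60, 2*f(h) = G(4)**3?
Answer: 587899/27 ≈ 21774.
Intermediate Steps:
S(w, n) = -2 + 5*n
f(h) = 32 (f(h) = (1/2)*4**3 = (1/2)*64 = 32)
Z(x) = 1/27 (Z(x) = (-1 + (-2 + 5*1))/(22 + 32) = (-1 + (-2 + 5))/54 = (-1 + 3)*(1/54) = 2*(1/54) = 1/27)
Z(j) - (-2156 - 1*19618) = 1/27 - (-2156 - 1*19618) = 1/27 - (-2156 - 19618) = 1/27 - 1*(-21774) = 1/27 + 21774 = 587899/27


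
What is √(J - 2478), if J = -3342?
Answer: 2*I*√1455 ≈ 76.289*I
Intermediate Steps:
√(J - 2478) = √(-3342 - 2478) = √(-5820) = 2*I*√1455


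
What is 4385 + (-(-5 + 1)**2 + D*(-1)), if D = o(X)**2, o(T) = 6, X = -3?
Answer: 4333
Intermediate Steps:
D = 36 (D = 6**2 = 36)
4385 + (-(-5 + 1)**2 + D*(-1)) = 4385 + (-(-5 + 1)**2 + 36*(-1)) = 4385 + (-1*(-4)**2 - 36) = 4385 + (-1*16 - 36) = 4385 + (-16 - 36) = 4385 - 52 = 4333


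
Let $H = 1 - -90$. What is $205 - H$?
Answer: $114$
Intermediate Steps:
$H = 91$ ($H = 1 + 90 = 91$)
$205 - H = 205 - 91 = 114$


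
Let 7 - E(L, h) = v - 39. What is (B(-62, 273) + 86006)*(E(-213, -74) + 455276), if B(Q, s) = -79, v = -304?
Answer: 39150575302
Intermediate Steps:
E(L, h) = 350 (E(L, h) = 7 - (-304 - 39) = 7 - 1*(-343) = 7 + 343 = 350)
(B(-62, 273) + 86006)*(E(-213, -74) + 455276) = (-79 + 86006)*(350 + 455276) = 85927*455626 = 39150575302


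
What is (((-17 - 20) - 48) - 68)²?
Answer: 23409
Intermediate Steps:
(((-17 - 20) - 48) - 68)² = ((-37 - 48) - 68)² = (-85 - 68)² = (-153)² = 23409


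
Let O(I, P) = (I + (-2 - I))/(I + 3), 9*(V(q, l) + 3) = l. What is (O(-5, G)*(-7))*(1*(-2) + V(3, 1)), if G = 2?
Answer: 308/9 ≈ 34.222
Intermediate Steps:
V(q, l) = -3 + l/9
O(I, P) = -2/(3 + I)
(O(-5, G)*(-7))*(1*(-2) + V(3, 1)) = (-2/(3 - 5)*(-7))*(1*(-2) + (-3 + (1/9)*1)) = (-2/(-2)*(-7))*(-2 + (-3 + 1/9)) = (-2*(-1/2)*(-7))*(-2 - 26/9) = (1*(-7))*(-44/9) = -7*(-44/9) = 308/9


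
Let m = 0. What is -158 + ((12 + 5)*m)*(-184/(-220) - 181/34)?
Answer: -158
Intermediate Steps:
-158 + ((12 + 5)*m)*(-184/(-220) - 181/34) = -158 + ((12 + 5)*0)*(-184/(-220) - 181/34) = -158 + (17*0)*(-184*(-1/220) - 181*1/34) = -158 + 0*(46/55 - 181/34) = -158 + 0*(-8391/1870) = -158 + 0 = -158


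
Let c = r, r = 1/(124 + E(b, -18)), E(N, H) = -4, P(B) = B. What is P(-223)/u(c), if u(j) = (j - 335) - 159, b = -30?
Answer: 26760/59279 ≈ 0.45142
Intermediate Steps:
r = 1/120 (r = 1/(124 - 4) = 1/120 ≈ 0.0083333)
c = 1/120 ≈ 0.0083333
u(j) = -494 + j (u(j) = (-335 + j) - 159 = -494 + j)
P(-223)/u(c) = -223/(-494 + 1/120) = -223/(-59279/120) = -223*(-120/59279) = 26760/59279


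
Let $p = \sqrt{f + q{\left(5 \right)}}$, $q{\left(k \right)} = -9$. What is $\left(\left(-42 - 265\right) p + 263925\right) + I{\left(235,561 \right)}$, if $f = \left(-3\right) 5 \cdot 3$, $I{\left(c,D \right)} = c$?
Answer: $264160 - 921 i \sqrt{6} \approx 2.6416 \cdot 10^{5} - 2256.0 i$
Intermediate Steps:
$f = -45$ ($f = \left(-15\right) 3 = -45$)
$p = 3 i \sqrt{6}$ ($p = \sqrt{-45 - 9} = \sqrt{-54} = 3 i \sqrt{6} \approx 7.3485 i$)
$\left(\left(-42 - 265\right) p + 263925\right) + I{\left(235,561 \right)} = \left(\left(-42 - 265\right) 3 i \sqrt{6} + 263925\right) + 235 = \left(- 307 \cdot 3 i \sqrt{6} + 263925\right) + 235 = \left(- 921 i \sqrt{6} + 263925\right) + 235 = \left(263925 - 921 i \sqrt{6}\right) + 235 = 264160 - 921 i \sqrt{6}$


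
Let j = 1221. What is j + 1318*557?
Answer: 735347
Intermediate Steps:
j + 1318*557 = 1221 + 1318*557 = 1221 + 734126 = 735347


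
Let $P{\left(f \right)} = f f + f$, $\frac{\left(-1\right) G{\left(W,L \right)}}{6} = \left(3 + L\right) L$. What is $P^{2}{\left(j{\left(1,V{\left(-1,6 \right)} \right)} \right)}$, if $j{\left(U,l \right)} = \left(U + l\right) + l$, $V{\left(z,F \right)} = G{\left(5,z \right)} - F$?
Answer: $33124$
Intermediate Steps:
$G{\left(W,L \right)} = - 6 L \left(3 + L\right)$ ($G{\left(W,L \right)} = - 6 \left(3 + L\right) L = - 6 L \left(3 + L\right)$)
$V{\left(z,F \right)} = - F - 6 z \left(3 + z\right)$ ($V{\left(z,F \right)} = - 6 z \left(3 + z\right) - F = - F - 6 z \left(3 + z\right)$)
$j{\left(U,l \right)} = U + 2 l$
$P{\left(f \right)} = f + f^{2}$ ($P{\left(f \right)} = f^{2} + f = f + f^{2}$)
$P^{2}{\left(j{\left(1,V{\left(-1,6 \right)} \right)} \right)} = \left(\left(1 + 2 \left(\left(-1\right) 6 - - 6 \left(3 - 1\right)\right)\right) \left(1 + \left(1 + 2 \left(\left(-1\right) 6 - - 6 \left(3 - 1\right)\right)\right)\right)\right)^{2} = \left(\left(1 + 2 \left(-6 - \left(-6\right) 2\right)\right) \left(1 + \left(1 + 2 \left(-6 - \left(-6\right) 2\right)\right)\right)\right)^{2} = \left(\left(1 + 2 \left(-6 + 12\right)\right) \left(1 + \left(1 + 2 \left(-6 + 12\right)\right)\right)\right)^{2} = \left(\left(1 + 2 \cdot 6\right) \left(1 + \left(1 + 2 \cdot 6\right)\right)\right)^{2} = \left(\left(1 + 12\right) \left(1 + \left(1 + 12\right)\right)\right)^{2} = \left(13 \left(1 + 13\right)\right)^{2} = \left(13 \cdot 14\right)^{2} = 182^{2} = 33124$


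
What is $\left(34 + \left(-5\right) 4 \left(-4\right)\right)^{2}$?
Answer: $12996$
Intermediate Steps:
$\left(34 + \left(-5\right) 4 \left(-4\right)\right)^{2} = \left(34 - -80\right)^{2} = \left(34 + 80\right)^{2} = 114^{2} = 12996$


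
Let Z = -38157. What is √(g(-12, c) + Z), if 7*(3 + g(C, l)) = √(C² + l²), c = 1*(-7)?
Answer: √(-1869840 + 7*√193)/7 ≈ 195.34*I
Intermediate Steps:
c = -7
g(C, l) = -3 + √(C² + l²)/7
√(g(-12, c) + Z) = √((-3 + √((-12)² + (-7)²)/7) - 38157) = √((-3 + √(144 + 49)/7) - 38157) = √((-3 + √193/7) - 38157) = √(-38160 + √193/7)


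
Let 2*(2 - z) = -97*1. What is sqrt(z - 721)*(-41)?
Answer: -123*I*sqrt(298)/2 ≈ -1061.7*I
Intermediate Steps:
z = 101/2 (z = 2 - (-97)/2 = 2 - 1/2*(-97) = 2 + 97/2 = 101/2 ≈ 50.500)
sqrt(z - 721)*(-41) = sqrt(101/2 - 721)*(-41) = sqrt(-1341/2)*(-41) = (3*I*sqrt(298)/2)*(-41) = -123*I*sqrt(298)/2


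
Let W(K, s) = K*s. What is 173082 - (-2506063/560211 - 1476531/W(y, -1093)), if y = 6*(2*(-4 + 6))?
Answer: 847585768046213/4898484984 ≈ 1.7303e+5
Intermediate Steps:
y = 24 (y = 6*(2*2) = 6*4 = 24)
173082 - (-2506063/560211 - 1476531/W(y, -1093)) = 173082 - (-2506063/560211 - 1476531/(24*(-1093))) = 173082 - (-2506063*1/560211 - 1476531/(-26232)) = 173082 - (-2506063/560211 - 1476531*(-1/26232)) = 173082 - (-2506063/560211 + 492177/8744) = 173082 - 1*253809954475/4898484984 = 173082 - 253809954475/4898484984 = 847585768046213/4898484984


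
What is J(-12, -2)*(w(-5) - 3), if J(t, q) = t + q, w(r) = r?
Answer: 112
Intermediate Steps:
J(t, q) = q + t
J(-12, -2)*(w(-5) - 3) = (-2 - 12)*(-5 - 3) = -14*(-8) = 112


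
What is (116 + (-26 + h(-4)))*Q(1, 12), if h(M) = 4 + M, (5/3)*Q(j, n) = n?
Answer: 648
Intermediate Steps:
Q(j, n) = 3*n/5
(116 + (-26 + h(-4)))*Q(1, 12) = (116 + (-26 + (4 - 4)))*((⅗)*12) = (116 + (-26 + 0))*(36/5) = (116 - 26)*(36/5) = 90*(36/5) = 648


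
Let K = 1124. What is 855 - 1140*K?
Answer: -1280505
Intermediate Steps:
855 - 1140*K = 855 - 1140*1124 = 855 - 1281360 = -1280505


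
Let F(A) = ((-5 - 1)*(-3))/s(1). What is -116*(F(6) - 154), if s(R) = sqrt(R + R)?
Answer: 17864 - 1044*sqrt(2) ≈ 16388.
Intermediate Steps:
s(R) = sqrt(2)*sqrt(R) (s(R) = sqrt(2*R) = sqrt(2)*sqrt(R))
F(A) = 9*sqrt(2) (F(A) = ((-5 - 1)*(-3))/((sqrt(2)*sqrt(1))) = (-6*(-3))/((sqrt(2)*1)) = 18/(sqrt(2)) = 18*(sqrt(2)/2) = 9*sqrt(2))
-116*(F(6) - 154) = -116*(9*sqrt(2) - 154) = -116*(-154 + 9*sqrt(2)) = 17864 - 1044*sqrt(2)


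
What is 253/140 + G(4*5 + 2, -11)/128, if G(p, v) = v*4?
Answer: 1639/1120 ≈ 1.4634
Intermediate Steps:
G(p, v) = 4*v
253/140 + G(4*5 + 2, -11)/128 = 253/140 + (4*(-11))/128 = 253*(1/140) - 44*1/128 = 253/140 - 11/32 = 1639/1120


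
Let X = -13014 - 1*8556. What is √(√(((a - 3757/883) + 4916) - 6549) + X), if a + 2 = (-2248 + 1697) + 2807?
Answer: √(-16817891730 + 6181*√9813662)/883 ≈ 146.78*I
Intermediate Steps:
a = 2254 (a = -2 + ((-2248 + 1697) + 2807) = -2 + (-551 + 2807) = -2 + 2256 = 2254)
X = -21570 (X = -13014 - 8556 = -21570)
√(√(((a - 3757/883) + 4916) - 6549) + X) = √(√(((2254 - 3757/883) + 4916) - 6549) - 21570) = √(√((1986525/883 + 4916) - 6549) - 21570) = √(√(6327353/883 - 6549) - 21570) = √(√(544586/883) - 21570) = √(7*√9813662/883 - 21570) = √(-21570 + 7*√9813662/883)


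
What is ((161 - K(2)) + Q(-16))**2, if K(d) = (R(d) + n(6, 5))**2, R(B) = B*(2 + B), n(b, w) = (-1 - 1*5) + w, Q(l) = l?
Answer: 9216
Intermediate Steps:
n(b, w) = -6 + w (n(b, w) = (-1 - 5) + w = -6 + w)
K(d) = (-1 + d*(2 + d))**2 (K(d) = (d*(2 + d) + (-6 + 5))**2 = (d*(2 + d) - 1)**2 = (-1 + d*(2 + d))**2)
((161 - K(2)) + Q(-16))**2 = ((161 - (-1 + 2*(2 + 2))**2) - 16)**2 = ((161 - (-1 + 2*4)**2) - 16)**2 = ((161 - (-1 + 8)**2) - 16)**2 = ((161 - 1*7**2) - 16)**2 = ((161 - 1*49) - 16)**2 = ((161 - 49) - 16)**2 = (112 - 16)**2 = 96**2 = 9216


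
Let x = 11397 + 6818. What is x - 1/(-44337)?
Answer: 807598456/44337 ≈ 18215.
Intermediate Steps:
x = 18215
x - 1/(-44337) = 18215 - 1/(-44337) = 18215 - 1*(-1/44337) = 18215 + 1/44337 = 807598456/44337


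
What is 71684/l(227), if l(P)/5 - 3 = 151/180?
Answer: 2580624/691 ≈ 3734.6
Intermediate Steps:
l(P) = 691/36 (l(P) = 15 + 5*(151/180) = 15 + 151/36 = 691/36)
71684/l(227) = 71684/(691/36) = 71684*(36/691) = 2580624/691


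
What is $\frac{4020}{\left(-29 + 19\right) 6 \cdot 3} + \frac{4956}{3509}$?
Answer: $- \frac{220235}{10527} \approx -20.921$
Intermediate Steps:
$\frac{4020}{\left(-29 + 19\right) 6 \cdot 3} + \frac{4956}{3509} = \frac{4020}{\left(-10\right) 18} + 4956 \cdot \frac{1}{3509} = \frac{4020}{-180} + \frac{4956}{3509} = 4020 \left(- \frac{1}{180}\right) + \frac{4956}{3509} = - \frac{67}{3} + \frac{4956}{3509} = - \frac{220235}{10527}$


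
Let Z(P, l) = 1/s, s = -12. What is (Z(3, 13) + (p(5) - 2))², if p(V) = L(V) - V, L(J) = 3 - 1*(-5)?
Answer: 121/144 ≈ 0.84028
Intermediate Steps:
L(J) = 8 (L(J) = 3 + 5 = 8)
Z(P, l) = -1/12 (Z(P, l) = 1/(-12) = -1/12)
p(V) = 8 - V
(Z(3, 13) + (p(5) - 2))² = (-1/12 + ((8 - 1*5) - 2))² = (-1/12 + ((8 - 5) - 2))² = (-1/12 + (3 - 2))² = (-1/12 + 1)² = (11/12)² = 121/144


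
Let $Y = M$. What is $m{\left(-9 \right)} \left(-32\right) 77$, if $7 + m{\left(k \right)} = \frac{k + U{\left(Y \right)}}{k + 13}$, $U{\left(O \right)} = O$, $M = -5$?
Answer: $25872$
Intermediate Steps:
$Y = -5$
$m{\left(k \right)} = -7 + \frac{-5 + k}{13 + k}$ ($m{\left(k \right)} = -7 + \frac{k - 5}{k + 13} = -7 + \frac{-5 + k}{13 + k}$)
$m{\left(-9 \right)} \left(-32\right) 77 = \frac{6 \left(-16 - -9\right)}{13 - 9} \left(-32\right) 77 = \frac{6 \left(-16 + 9\right)}{4} \left(-32\right) 77 = 6 \cdot \frac{1}{4} \left(-7\right) \left(-32\right) 77 = \left(- \frac{21}{2}\right) \left(-32\right) 77 = 336 \cdot 77 = 25872$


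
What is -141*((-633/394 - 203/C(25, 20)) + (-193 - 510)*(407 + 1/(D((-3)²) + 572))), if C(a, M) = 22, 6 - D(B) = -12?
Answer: 51581981631501/1278530 ≈ 4.0345e+7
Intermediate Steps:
D(B) = 18 (D(B) = 6 - 1*(-12) = 6 + 12 = 18)
-141*((-633/394 - 203/C(25, 20)) + (-193 - 510)*(407 + 1/(D((-3)²) + 572))) = -141*((-633/394 - 203/22) + (-193 - 510)*(407 + 1/(18 + 572))) = -141*((-633*1/394 - 203*1/22) - 703*(407 + 1/590)) = -141*((-633/394 - 203/22) - 703*(407 + 1/590)) = -141*(-23477/2167 - 703*240131/590) = -141*(-23477/2167 - 168812093/590) = -141*(-365829656961/1278530) = 51581981631501/1278530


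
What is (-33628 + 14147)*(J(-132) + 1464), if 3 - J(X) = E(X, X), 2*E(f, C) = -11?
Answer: -57371545/2 ≈ -2.8686e+7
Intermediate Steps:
E(f, C) = -11/2 (E(f, C) = (½)*(-11) = -11/2)
J(X) = 17/2 (J(X) = 3 - 1*(-11/2) = 3 + 11/2 = 17/2)
(-33628 + 14147)*(J(-132) + 1464) = (-33628 + 14147)*(17/2 + 1464) = -19481*2945/2 = -57371545/2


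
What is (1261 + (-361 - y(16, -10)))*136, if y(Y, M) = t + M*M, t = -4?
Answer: 109344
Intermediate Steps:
y(Y, M) = -4 + M² (y(Y, M) = -4 + M*M = -4 + M²)
(1261 + (-361 - y(16, -10)))*136 = (1261 + (-361 - (-4 + (-10)²)))*136 = (1261 + (-361 - (-4 + 100)))*136 = (1261 + (-361 - 1*96))*136 = (1261 + (-361 - 96))*136 = (1261 - 457)*136 = 804*136 = 109344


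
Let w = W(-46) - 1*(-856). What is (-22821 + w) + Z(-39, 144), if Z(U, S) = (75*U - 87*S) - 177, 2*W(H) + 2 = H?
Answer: -37619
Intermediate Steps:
W(H) = -1 + H/2
Z(U, S) = -177 - 87*S + 75*U (Z(U, S) = (-87*S + 75*U) - 177 = -177 - 87*S + 75*U)
w = 832 (w = (-1 + (½)*(-46)) - 1*(-856) = (-1 - 23) + 856 = -24 + 856 = 832)
(-22821 + w) + Z(-39, 144) = (-22821 + 832) + (-177 - 87*144 + 75*(-39)) = -21989 + (-177 - 12528 - 2925) = -21989 - 15630 = -37619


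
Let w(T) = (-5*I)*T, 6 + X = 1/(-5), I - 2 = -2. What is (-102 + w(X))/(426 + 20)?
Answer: -51/223 ≈ -0.22870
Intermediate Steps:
I = 0 (I = 2 - 2 = 0)
X = -31/5 (X = -6 + 1/(-5) = -6 - ⅕ = -31/5 ≈ -6.2000)
w(T) = 0 (w(T) = (-5*0)*T = 0*T = 0)
(-102 + w(X))/(426 + 20) = (-102 + 0)/(426 + 20) = -102/446 = -102*1/446 = -51/223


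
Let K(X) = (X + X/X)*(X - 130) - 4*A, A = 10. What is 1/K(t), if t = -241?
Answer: 1/89000 ≈ 1.1236e-5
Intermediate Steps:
K(X) = -40 + (1 + X)*(-130 + X) (K(X) = (X + X/X)*(X - 130) - 4*10 = (X + 1)*(-130 + X) - 1*40 = (1 + X)*(-130 + X) - 40 = -40 + (1 + X)*(-130 + X))
1/K(t) = 1/(-170 + (-241)² - 129*(-241)) = 1/(-170 + 58081 + 31089) = 1/89000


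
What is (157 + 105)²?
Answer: 68644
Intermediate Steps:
(157 + 105)² = 262² = 68644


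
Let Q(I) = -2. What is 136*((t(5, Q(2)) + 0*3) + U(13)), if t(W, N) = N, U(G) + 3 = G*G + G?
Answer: 24072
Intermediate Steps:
U(G) = -3 + G + G² (U(G) = -3 + (G*G + G) = -3 + (G² + G) = -3 + (G + G²) = -3 + G + G²)
136*((t(5, Q(2)) + 0*3) + U(13)) = 136*((-2 + 0*3) + (-3 + 13 + 13²)) = 136*((-2 + 0) + (-3 + 13 + 169)) = 136*(-2 + 179) = 136*177 = 24072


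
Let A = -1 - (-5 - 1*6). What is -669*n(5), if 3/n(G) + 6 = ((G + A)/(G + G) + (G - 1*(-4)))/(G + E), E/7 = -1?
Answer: 892/5 ≈ 178.40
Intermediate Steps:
A = 10 (A = -1 - (-5 - 6) = -1 - 1*(-11) = -1 + 11 = 10)
E = -7 (E = 7*(-1) = -7)
n(G) = 3/(-6 + (4 + G + (10 + G)/(2*G))/(-7 + G)) (n(G) = 3/(-6 + ((G + 10)/(G + G) + (G - 1*(-4)))/(G - 7)) = 3/(-6 + ((10 + G)/((2*G)) + (G + 4))/(-7 + G)) = 3/(-6 + ((10 + G)*(1/(2*G)) + (4 + G))/(-7 + G)) = 3/(-6 + ((10 + G)/(2*G) + (4 + G))/(-7 + G)) = 3/(-6 + (4 + G + (10 + G)/(2*G))/(-7 + G)))
-669*n(5) = -4014*5*(-7 + 5)/(10 - 10*5**2 + 93*5) = -4014*5*(-2)/(10 - 10*25 + 465) = -4014*5*(-2)/(10 - 250 + 465) = -4014*5*(-2)/225 = -669*(-4/15) = 892/5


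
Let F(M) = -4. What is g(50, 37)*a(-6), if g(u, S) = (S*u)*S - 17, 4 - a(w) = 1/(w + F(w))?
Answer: 2805753/10 ≈ 2.8058e+5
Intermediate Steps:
a(w) = 4 - 1/(-4 + w) (a(w) = 4 - 1/(w - 4) = 4 - 1/(-4 + w))
g(u, S) = -17 + u*S² (g(u, S) = u*S² - 17 = -17 + u*S²)
g(50, 37)*a(-6) = (-17 + 50*37²)*((-17 + 4*(-6))/(-4 - 6)) = (-17 + 50*1369)*((-17 - 24)/(-10)) = (-17 + 68450)*(-⅒*(-41)) = 68433*(41/10) = 2805753/10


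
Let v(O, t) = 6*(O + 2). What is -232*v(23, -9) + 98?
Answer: -34702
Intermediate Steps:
v(O, t) = 12 + 6*O (v(O, t) = 6*(2 + O) = 12 + 6*O)
-232*v(23, -9) + 98 = -232*(12 + 6*23) + 98 = -232*(12 + 138) + 98 = -232*150 + 98 = -34800 + 98 = -34702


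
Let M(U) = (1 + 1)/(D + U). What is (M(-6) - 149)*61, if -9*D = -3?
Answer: -154879/17 ≈ -9110.5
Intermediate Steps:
D = ⅓ (D = -⅑*(-3) = ⅓ ≈ 0.33333)
M(U) = 2/(⅓ + U) (M(U) = (1 + 1)/(⅓ + U) = 2/(⅓ + U))
(M(-6) - 149)*61 = (6/(1 + 3*(-6)) - 149)*61 = (6/(1 - 18) - 149)*61 = (6/(-17) - 149)*61 = (6*(-1/17) - 149)*61 = (-6/17 - 149)*61 = -2539/17*61 = -154879/17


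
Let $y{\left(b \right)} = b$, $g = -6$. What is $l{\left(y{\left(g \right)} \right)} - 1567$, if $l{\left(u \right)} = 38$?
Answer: $-1529$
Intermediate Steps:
$l{\left(y{\left(g \right)} \right)} - 1567 = 38 - 1567 = -1529$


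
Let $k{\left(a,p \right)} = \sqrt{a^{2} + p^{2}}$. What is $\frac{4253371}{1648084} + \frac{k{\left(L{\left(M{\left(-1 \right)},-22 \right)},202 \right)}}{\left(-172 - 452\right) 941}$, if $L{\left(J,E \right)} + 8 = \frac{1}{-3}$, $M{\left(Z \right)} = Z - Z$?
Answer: $\frac{4253371}{1648084} - \frac{\sqrt{367861}}{1761552} \approx 2.5805$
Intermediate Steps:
$M{\left(Z \right)} = 0$
$L{\left(J,E \right)} = - \frac{25}{3}$ ($L{\left(J,E \right)} = -8 + \frac{1}{-3} = -8 - \frac{1}{3} = - \frac{25}{3}$)
$\frac{4253371}{1648084} + \frac{k{\left(L{\left(M{\left(-1 \right)},-22 \right)},202 \right)}}{\left(-172 - 452\right) 941} = \frac{4253371}{1648084} + \frac{\sqrt{\left(- \frac{25}{3}\right)^{2} + 202^{2}}}{\left(-172 - 452\right) 941} = 4253371 \cdot \frac{1}{1648084} + \frac{\sqrt{\frac{625}{9} + 40804}}{\left(-624\right) 941} = \frac{4253371}{1648084} + \frac{\sqrt{\frac{367861}{9}}}{-587184} = \frac{4253371}{1648084} + \frac{\sqrt{367861}}{3} \left(- \frac{1}{587184}\right) = \frac{4253371}{1648084} - \frac{\sqrt{367861}}{1761552}$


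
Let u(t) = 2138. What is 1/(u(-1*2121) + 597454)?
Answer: 1/599592 ≈ 1.6678e-6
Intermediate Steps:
1/(u(-1*2121) + 597454) = 1/(2138 + 597454) = 1/599592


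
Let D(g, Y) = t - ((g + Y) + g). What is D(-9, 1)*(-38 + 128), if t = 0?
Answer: 1530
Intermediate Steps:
D(g, Y) = -Y - 2*g (D(g, Y) = 0 - ((g + Y) + g) = 0 - ((Y + g) + g) = 0 - (Y + 2*g) = 0 + (-Y - 2*g) = -Y - 2*g)
D(-9, 1)*(-38 + 128) = (-1*1 - 2*(-9))*(-38 + 128) = (-1 + 18)*90 = 17*90 = 1530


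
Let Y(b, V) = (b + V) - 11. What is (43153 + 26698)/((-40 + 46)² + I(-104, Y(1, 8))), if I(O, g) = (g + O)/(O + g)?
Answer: 69851/37 ≈ 1887.9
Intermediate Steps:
Y(b, V) = -11 + V + b (Y(b, V) = (V + b) - 11 = -11 + V + b)
I(O, g) = 1 (I(O, g) = (O + g)/(O + g) = 1)
(43153 + 26698)/((-40 + 46)² + I(-104, Y(1, 8))) = (43153 + 26698)/((-40 + 46)² + 1) = 69851/(6² + 1) = 69851/(36 + 1) = 69851/37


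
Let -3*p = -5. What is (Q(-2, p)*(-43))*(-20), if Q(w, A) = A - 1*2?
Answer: -860/3 ≈ -286.67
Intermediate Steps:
p = 5/3 (p = -⅓*(-5) = 5/3 ≈ 1.6667)
Q(w, A) = -2 + A (Q(w, A) = A - 2 = -2 + A)
(Q(-2, p)*(-43))*(-20) = ((-2 + 5/3)*(-43))*(-20) = -⅓*(-43)*(-20) = (43/3)*(-20) = -860/3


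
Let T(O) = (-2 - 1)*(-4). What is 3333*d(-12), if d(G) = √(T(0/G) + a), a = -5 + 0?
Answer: 3333*√7 ≈ 8818.3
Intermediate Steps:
T(O) = 12 (T(O) = -3*(-4) = 12)
a = -5
d(G) = √7 (d(G) = √(12 - 5) = √7)
3333*d(-12) = 3333*√7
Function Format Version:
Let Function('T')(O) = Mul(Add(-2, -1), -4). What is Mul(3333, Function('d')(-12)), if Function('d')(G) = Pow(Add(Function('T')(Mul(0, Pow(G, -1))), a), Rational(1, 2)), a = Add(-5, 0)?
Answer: Mul(3333, Pow(7, Rational(1, 2))) ≈ 8818.3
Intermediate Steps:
Function('T')(O) = 12 (Function('T')(O) = Mul(-3, -4) = 12)
a = -5
Function('d')(G) = Pow(7, Rational(1, 2)) (Function('d')(G) = Pow(Add(12, -5), Rational(1, 2)) = Pow(7, Rational(1, 2)))
Mul(3333, Function('d')(-12)) = Mul(3333, Pow(7, Rational(1, 2)))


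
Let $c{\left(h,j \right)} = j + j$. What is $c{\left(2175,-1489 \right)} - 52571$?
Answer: $-55549$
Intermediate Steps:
$c{\left(h,j \right)} = 2 j$
$c{\left(2175,-1489 \right)} - 52571 = 2 \left(-1489\right) - 52571 = -2978 - 52571 = -55549$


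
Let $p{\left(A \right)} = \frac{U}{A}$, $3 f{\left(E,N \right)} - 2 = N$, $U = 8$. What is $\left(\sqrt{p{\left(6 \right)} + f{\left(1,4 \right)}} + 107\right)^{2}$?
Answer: $\frac{\left(321 + \sqrt{30}\right)^{2}}{9} \approx 11843.0$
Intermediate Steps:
$f{\left(E,N \right)} = \frac{2}{3} + \frac{N}{3}$
$p{\left(A \right)} = \frac{8}{A}$
$\left(\sqrt{p{\left(6 \right)} + f{\left(1,4 \right)}} + 107\right)^{2} = \left(\sqrt{\frac{8}{6} + \left(\frac{2}{3} + \frac{1}{3} \cdot 4\right)} + 107\right)^{2} = \left(\sqrt{8 \cdot \frac{1}{6} + \left(\frac{2}{3} + \frac{4}{3}\right)} + 107\right)^{2} = \left(\sqrt{\frac{4}{3} + 2} + 107\right)^{2} = \left(\sqrt{\frac{10}{3}} + 107\right)^{2} = \left(\frac{\sqrt{30}}{3} + 107\right)^{2} = \left(107 + \frac{\sqrt{30}}{3}\right)^{2}$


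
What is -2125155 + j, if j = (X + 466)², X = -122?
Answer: -2006819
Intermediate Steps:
j = 118336 (j = (-122 + 466)² = 344² = 118336)
-2125155 + j = -2125155 + 118336 = -2006819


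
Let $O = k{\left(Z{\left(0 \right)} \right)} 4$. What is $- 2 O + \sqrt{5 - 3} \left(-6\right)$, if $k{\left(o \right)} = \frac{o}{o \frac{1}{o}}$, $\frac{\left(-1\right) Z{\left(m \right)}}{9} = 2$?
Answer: $144 - 6 \sqrt{2} \approx 135.51$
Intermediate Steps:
$Z{\left(m \right)} = -18$ ($Z{\left(m \right)} = \left(-9\right) 2 = -18$)
$k{\left(o \right)} = o$ ($k{\left(o \right)} = \frac{o}{1} = o 1 = o$)
$O = -72$ ($O = \left(-18\right) 4 = -72$)
$- 2 O + \sqrt{5 - 3} \left(-6\right) = \left(-2\right) \left(-72\right) + \sqrt{5 - 3} \left(-6\right) = 144 + \sqrt{2} \left(-6\right) = 144 - 6 \sqrt{2}$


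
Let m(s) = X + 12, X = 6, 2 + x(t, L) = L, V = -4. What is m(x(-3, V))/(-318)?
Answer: -3/53 ≈ -0.056604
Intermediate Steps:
x(t, L) = -2 + L
m(s) = 18 (m(s) = 6 + 12 = 18)
m(x(-3, V))/(-318) = 18/(-318) = 18*(-1/318) = -3/53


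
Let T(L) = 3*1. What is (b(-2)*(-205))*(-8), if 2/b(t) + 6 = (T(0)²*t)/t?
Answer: 3280/3 ≈ 1093.3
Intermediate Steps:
T(L) = 3
b(t) = ⅔ (b(t) = 2/(-6 + (3²*t)/t) = 2/(-6 + (9*t)/t) = 2/(-6 + 9) = 2/3 = 2*(⅓) = ⅔)
(b(-2)*(-205))*(-8) = ((⅔)*(-205))*(-8) = -410/3*(-8) = 3280/3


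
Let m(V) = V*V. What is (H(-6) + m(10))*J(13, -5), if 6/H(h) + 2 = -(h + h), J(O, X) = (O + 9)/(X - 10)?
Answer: -11066/75 ≈ -147.55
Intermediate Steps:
m(V) = V²
J(O, X) = (9 + O)/(-10 + X)
H(h) = 6/(-2 - 2*h) (H(h) = 6/(-2 - (h + h)) = 6/(-2 - 2*h))
(H(-6) + m(10))*J(13, -5) = (-3/(1 - 6) + 10²)*((9 + 13)/(-10 - 5)) = (-3/(-5) + 100)*(22/(-15)) = (-3*(-⅕) + 100)*(-1/15*22) = (⅗ + 100)*(-22/15) = (503/5)*(-22/15) = -11066/75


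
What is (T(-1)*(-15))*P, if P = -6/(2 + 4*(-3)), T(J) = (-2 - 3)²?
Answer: -225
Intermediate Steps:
T(J) = 25 (T(J) = (-5)² = 25)
P = ⅗ (P = -6/(2 - 12) = -6/(-10) = -6*(-⅒) = ⅗ ≈ 0.60000)
(T(-1)*(-15))*P = (25*(-15))*(⅗) = -375*⅗ = -225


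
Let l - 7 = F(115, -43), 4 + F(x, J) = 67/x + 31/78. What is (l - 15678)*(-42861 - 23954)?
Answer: 81686252179/78 ≈ 1.0473e+9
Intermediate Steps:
F(x, J) = -281/78 + 67/x (F(x, J) = -4 + (67/x + 31/78) = -4 + (31/78 + 67/x) = -281/78 + 67/x)
l = 35701/8970 (l = 7 + (-281/78 + 67/115) = 7 - 27089/8970 = 35701/8970 ≈ 3.9800)
(l - 15678)*(-42861 - 23954) = (35701/8970 - 15678)*(-42861 - 23954) = -140595959/8970*(-66815) = 81686252179/78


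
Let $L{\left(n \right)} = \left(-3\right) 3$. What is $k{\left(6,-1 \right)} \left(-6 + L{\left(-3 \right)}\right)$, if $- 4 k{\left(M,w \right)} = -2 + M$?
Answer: $15$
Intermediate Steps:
$L{\left(n \right)} = -9$
$k{\left(M,w \right)} = \frac{1}{2} - \frac{M}{4}$ ($k{\left(M,w \right)} = - \frac{-2 + M}{4} = \frac{1}{2} - \frac{M}{4}$)
$k{\left(6,-1 \right)} \left(-6 + L{\left(-3 \right)}\right) = \left(\frac{1}{2} - \frac{3}{2}\right) \left(-6 - 9\right) = \left(\frac{1}{2} - \frac{3}{2}\right) \left(-15\right) = \left(-1\right) \left(-15\right) = 15$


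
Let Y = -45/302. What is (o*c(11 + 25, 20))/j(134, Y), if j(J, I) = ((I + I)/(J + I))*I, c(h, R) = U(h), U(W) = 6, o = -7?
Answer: -85454222/675 ≈ -1.2660e+5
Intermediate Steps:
c(h, R) = 6
Y = -45/302 (Y = -45*1/302 = -45/302 ≈ -0.14901)
j(J, I) = 2*I²/(I + J) (j(J, I) = ((2*I)/(I + J))*I = (2*I/(I + J))*I = 2*I²/(I + J))
(o*c(11 + 25, 20))/j(134, Y) = (-7*6)/((2*(-45/302)²/(-45/302 + 134))) = -42/(2*(2025/91204)/(40423/302)) = -42/(2*(2025/91204)*(302/40423)) = -42/2025/6103873 = -42*6103873/2025 = -85454222/675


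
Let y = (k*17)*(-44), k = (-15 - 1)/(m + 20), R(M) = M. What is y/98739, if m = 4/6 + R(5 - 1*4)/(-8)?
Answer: 5632/954477 ≈ 0.0059006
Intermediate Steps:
m = 13/24 (m = 4/6 + (5 - 1*4)/(-8) = 4*(⅙) + (5 - 4)*(-⅛) = ⅔ + 1*(-⅛) = ⅔ - ⅛ = 13/24 ≈ 0.54167)
k = -384/493 (k = (-15 - 1)/(13/24 + 20) = -16/493/24 = -16*24/493 = -384/493 ≈ -0.77890)
y = 16896/29 (y = -384/493*17*(-44) = -384/29*(-44) = 16896/29 ≈ 582.62)
y/98739 = (16896/29)/98739 = (16896/29)*(1/98739) = 5632/954477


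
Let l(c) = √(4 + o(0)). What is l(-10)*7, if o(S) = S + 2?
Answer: 7*√6 ≈ 17.146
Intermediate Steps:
o(S) = 2 + S
l(c) = √6 (l(c) = √(4 + (2 + 0)) = √(4 + 2) = √6)
l(-10)*7 = √6*7 = 7*√6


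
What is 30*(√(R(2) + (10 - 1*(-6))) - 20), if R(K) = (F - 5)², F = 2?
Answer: -450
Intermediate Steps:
R(K) = 9 (R(K) = (2 - 5)² = (-3)² = 9)
30*(√(R(2) + (10 - 1*(-6))) - 20) = 30*(√(9 + (10 - 1*(-6))) - 20) = 30*(√(9 + (10 + 6)) - 20) = 30*(√(9 + 16) - 20) = 30*(√25 - 20) = 30*(5 - 20) = 30*(-15) = -450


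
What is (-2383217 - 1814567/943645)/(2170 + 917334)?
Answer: -562228155133/216921338020 ≈ -2.5919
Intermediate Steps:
(-2383217 - 1814567/943645)/(2170 + 917334) = (-2383217 - 1814567*1/943645)/919504 = (-2383217 - 1814567/943645)*(1/919504) = -2248912620532/943645*1/919504 = -562228155133/216921338020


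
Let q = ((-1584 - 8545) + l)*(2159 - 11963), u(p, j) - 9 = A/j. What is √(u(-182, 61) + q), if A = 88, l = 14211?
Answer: 13*I*√881148599/61 ≈ 6326.1*I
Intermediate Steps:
u(p, j) = 9 + 88/j
q = -40019928 (q = ((-1584 - 8545) + 14211)*(2159 - 11963) = (-10129 + 14211)*(-9804) = 4082*(-9804) = -40019928)
√(u(-182, 61) + q) = √((9 + 88/61) - 40019928) = √(637/61 - 40019928) = √(-2441214971/61) = 13*I*√881148599/61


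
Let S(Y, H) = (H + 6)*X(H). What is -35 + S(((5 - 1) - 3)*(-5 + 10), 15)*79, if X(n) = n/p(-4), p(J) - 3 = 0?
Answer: 8260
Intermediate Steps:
p(J) = 3 (p(J) = 3 + 0 = 3)
X(n) = n/3
S(Y, H) = H*(6 + H)/3 (S(Y, H) = (H + 6)*(H/3) = (6 + H)*(H/3) = H*(6 + H)/3)
-35 + S(((5 - 1) - 3)*(-5 + 10), 15)*79 = -35 + ((⅓)*15*(6 + 15))*79 = -35 + ((⅓)*15*21)*79 = -35 + 105*79 = -35 + 8295 = 8260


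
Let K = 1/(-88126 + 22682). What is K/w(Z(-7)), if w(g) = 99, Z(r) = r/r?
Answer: -1/6478956 ≈ -1.5435e-7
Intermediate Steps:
Z(r) = 1
K = -1/65444 (K = 1/(-65444) = -1/65444 ≈ -1.5280e-5)
K/w(Z(-7)) = -1/65444/99 = -1/65444*1/99 = -1/6478956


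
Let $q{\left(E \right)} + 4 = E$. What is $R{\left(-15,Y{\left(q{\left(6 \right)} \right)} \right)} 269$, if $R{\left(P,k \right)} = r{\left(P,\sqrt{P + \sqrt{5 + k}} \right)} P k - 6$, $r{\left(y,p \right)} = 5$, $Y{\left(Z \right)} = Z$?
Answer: $-41964$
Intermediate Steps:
$q{\left(E \right)} = -4 + E$
$R{\left(P,k \right)} = -6 + 5 P k$ ($R{\left(P,k \right)} = 5 P k - 6 = -6 + 5 P k$)
$R{\left(-15,Y{\left(q{\left(6 \right)} \right)} \right)} 269 = \left(-6 + 5 \left(-15\right) \left(-4 + 6\right)\right) 269 = \left(-6 + 5 \left(-15\right) 2\right) 269 = \left(-6 - 150\right) 269 = \left(-156\right) 269 = -41964$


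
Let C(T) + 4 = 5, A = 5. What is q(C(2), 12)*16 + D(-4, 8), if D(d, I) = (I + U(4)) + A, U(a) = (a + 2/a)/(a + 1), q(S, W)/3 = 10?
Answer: 4939/10 ≈ 493.90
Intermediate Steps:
C(T) = 1 (C(T) = -4 + 5 = 1)
q(S, W) = 30 (q(S, W) = 3*10 = 30)
U(a) = (a + 2/a)/(1 + a)
D(d, I) = 59/10 + I (D(d, I) = (I + (2 + 4**2)/(4*(1 + 4))) + 5 = (I + (1/4)*(2 + 16)/5) + 5 = (I + (1/4)*(1/5)*18) + 5 = (I + 9/10) + 5 = (9/10 + I) + 5 = 59/10 + I)
q(C(2), 12)*16 + D(-4, 8) = 30*16 + (59/10 + 8) = 480 + 139/10 = 4939/10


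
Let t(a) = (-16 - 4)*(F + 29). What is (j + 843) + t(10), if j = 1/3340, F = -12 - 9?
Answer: 2281221/3340 ≈ 683.00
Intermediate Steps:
F = -21
t(a) = -160 (t(a) = (-16 - 4)*(-21 + 29) = -20*8 = -160)
j = 1/3340 ≈ 0.00029940
(j + 843) + t(10) = (1/3340 + 843) - 160 = 2815621/3340 - 160 = 2281221/3340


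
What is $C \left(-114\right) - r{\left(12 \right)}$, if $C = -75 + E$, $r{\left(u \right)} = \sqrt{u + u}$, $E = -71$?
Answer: $16644 - 2 \sqrt{6} \approx 16639.0$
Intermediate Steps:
$r{\left(u \right)} = \sqrt{2} \sqrt{u}$ ($r{\left(u \right)} = \sqrt{2 u} = \sqrt{2} \sqrt{u}$)
$C = -146$ ($C = -75 - 71 = -146$)
$C \left(-114\right) - r{\left(12 \right)} = \left(-146\right) \left(-114\right) - \sqrt{2} \sqrt{12} = 16644 - \sqrt{2} \cdot 2 \sqrt{3} = 16644 - 2 \sqrt{6}$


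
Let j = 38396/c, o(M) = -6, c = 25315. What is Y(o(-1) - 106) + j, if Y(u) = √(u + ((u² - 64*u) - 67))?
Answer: 38396/25315 + √19533 ≈ 141.28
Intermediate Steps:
Y(u) = √(-67 + u² - 63*u) (Y(u) = √(u + (-67 + u² - 64*u)) = √(-67 + u² - 63*u))
j = 38396/25315 ≈ 1.5167
Y(o(-1) - 106) + j = √(-67 + (-6 - 106)² - 63*(-6 - 106)) + 38396/25315 = √(-67 + (-112)² - 63*(-112)) + 38396/25315 = √(-67 + 12544 + 7056) + 38396/25315 = √19533 + 38396/25315 = 38396/25315 + √19533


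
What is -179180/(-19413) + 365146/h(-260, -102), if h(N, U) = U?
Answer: -1178383823/330021 ≈ -3570.6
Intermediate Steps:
-179180/(-19413) + 365146/h(-260, -102) = -179180/(-19413) + 365146/(-102) = -179180*(-1/19413) + 365146*(-1/102) = 179180/19413 - 182573/51 = -1178383823/330021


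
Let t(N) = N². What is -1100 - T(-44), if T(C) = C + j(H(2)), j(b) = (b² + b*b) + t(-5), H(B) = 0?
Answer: -1081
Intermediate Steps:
j(b) = 25 + 2*b² (j(b) = (b² + b*b) + (-5)² = (b² + b²) + 25 = 2*b² + 25 = 25 + 2*b²)
T(C) = 25 + C (T(C) = C + (25 + 2*0²) = C + (25 + 2*0) = C + (25 + 0) = C + 25 = 25 + C)
-1100 - T(-44) = -1100 - (25 - 44) = -1100 - 1*(-19) = -1100 + 19 = -1081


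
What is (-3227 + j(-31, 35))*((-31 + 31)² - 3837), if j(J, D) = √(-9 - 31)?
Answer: 12381999 - 7674*I*√10 ≈ 1.2382e+7 - 24267.0*I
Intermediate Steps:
j(J, D) = 2*I*√10 (j(J, D) = √(-40) = 2*I*√10)
(-3227 + j(-31, 35))*((-31 + 31)² - 3837) = (-3227 + 2*I*√10)*((-31 + 31)² - 3837) = (-3227 + 2*I*√10)*(0² - 3837) = (-3227 + 2*I*√10)*(0 - 3837) = (-3227 + 2*I*√10)*(-3837) = 12381999 - 7674*I*√10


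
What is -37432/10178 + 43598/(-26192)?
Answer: -356039847/66645544 ≈ -5.3423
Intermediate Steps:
-37432/10178 + 43598/(-26192) = -37432*1/10178 + 43598*(-1/26192) = -18716/5089 - 21799/13096 = -356039847/66645544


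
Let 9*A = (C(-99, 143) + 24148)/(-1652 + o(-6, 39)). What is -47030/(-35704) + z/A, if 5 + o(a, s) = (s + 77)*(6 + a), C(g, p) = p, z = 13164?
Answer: -389337710311/48182548 ≈ -8080.5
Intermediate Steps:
o(a, s) = -5 + (6 + a)*(77 + s) (o(a, s) = -5 + (s + 77)*(6 + a) = -5 + (77 + s)*(6 + a) = -5 + (6 + a)*(77 + s))
A = -2699/1657 (A = ((143 + 24148)/(-1652 + (457 + 6*39 + 77*(-6) - 6*39)))/9 = (24291/(-1652 + (457 + 234 - 462 - 234)))/9 = (24291/(-1652 - 5))/9 = (24291/(-1657))/9 = (24291*(-1/1657))/9 = (1/9)*(-24291/1657) = -2699/1657 ≈ -1.6288)
-47030/(-35704) + z/A = -47030/(-35704) + 13164/(-2699/1657) = -47030*(-1/35704) + 13164*(-1657/2699) = 23515/17852 - 21812748/2699 = -389337710311/48182548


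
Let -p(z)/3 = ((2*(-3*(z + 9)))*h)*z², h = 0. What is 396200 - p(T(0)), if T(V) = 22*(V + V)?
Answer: 396200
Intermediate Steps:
T(V) = 44*V (T(V) = 22*(2*V) = 44*V)
p(z) = 0 (p(z) = -3*(2*(-3*(z + 9)))*0*z² = -3*(2*(-3*(9 + z)))*0*z² = -3*(2*(-27 - 3*z))*0*z² = -3*(-54 - 6*z)*0*z² = -0*z² = -3*0 = 0)
396200 - p(T(0)) = 396200 - 1*0 = 396200 + 0 = 396200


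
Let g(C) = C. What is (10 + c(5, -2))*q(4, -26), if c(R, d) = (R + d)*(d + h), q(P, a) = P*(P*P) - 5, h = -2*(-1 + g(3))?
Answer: -472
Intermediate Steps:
h = -4 (h = -2*(-1 + 3) = -2*2 = -4)
q(P, a) = -5 + P³ (q(P, a) = P*P² - 5 = P³ - 5 = -5 + P³)
c(R, d) = (-4 + d)*(R + d) (c(R, d) = (R + d)*(d - 4) = (R + d)*(-4 + d) = (-4 + d)*(R + d))
(10 + c(5, -2))*q(4, -26) = (10 + ((-2)² - 4*5 - 4*(-2) + 5*(-2)))*(-5 + 4³) = (10 + (4 - 20 + 8 - 10))*(-5 + 64) = (10 - 18)*59 = -8*59 = -472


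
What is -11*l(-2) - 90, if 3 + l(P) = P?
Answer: -35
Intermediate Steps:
l(P) = -3 + P
-11*l(-2) - 90 = -11*(-3 - 2) - 90 = -11*(-5) - 90 = 55 - 90 = -35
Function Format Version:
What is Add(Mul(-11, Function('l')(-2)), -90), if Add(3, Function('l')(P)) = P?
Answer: -35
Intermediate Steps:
Function('l')(P) = Add(-3, P)
Add(Mul(-11, Function('l')(-2)), -90) = Add(Mul(-11, Add(-3, -2)), -90) = Add(Mul(-11, -5), -90) = Add(55, -90) = -35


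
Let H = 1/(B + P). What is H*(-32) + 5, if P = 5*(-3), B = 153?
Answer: 329/69 ≈ 4.7681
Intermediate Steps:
P = -15
H = 1/138 (H = 1/(153 - 15) = 1/138 ≈ 0.0072464)
H*(-32) + 5 = (1/138)*(-32) + 5 = -16/69 + 5 = 329/69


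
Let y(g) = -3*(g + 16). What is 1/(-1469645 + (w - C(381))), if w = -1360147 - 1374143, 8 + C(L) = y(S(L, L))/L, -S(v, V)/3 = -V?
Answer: -127/533897570 ≈ -2.3787e-7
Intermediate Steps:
S(v, V) = 3*V (S(v, V) = -(-3)*V = 3*V)
y(g) = -48 - 3*g (y(g) = -3*(16 + g) = -48 - 3*g)
C(L) = -8 + (-48 - 9*L)/L
w = -2734290
1/(-1469645 + (w - C(381))) = 1/(-1469645 + (-2734290 - (-17 - 48/381))) = 1/(-1469645 + (-2734290 - (-17 - 48*1/381))) = 1/(-1469645 + (-2734290 - (-17 - 16/127))) = 1/(-1469645 + (-2734290 - 1*(-2175/127))) = 1/(-1469645 + (-2734290 + 2175/127)) = 1/(-1469645 - 347252655/127) = 1/(-533897570/127) = -127/533897570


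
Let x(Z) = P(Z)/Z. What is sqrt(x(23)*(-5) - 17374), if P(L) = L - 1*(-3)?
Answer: 2*I*sqrt(2298459)/23 ≈ 131.83*I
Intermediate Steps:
P(L) = 3 + L (P(L) = L + 3 = 3 + L)
x(Z) = (3 + Z)/Z
sqrt(x(23)*(-5) - 17374) = sqrt(((3 + 23)/23)*(-5) - 17374) = sqrt(((1/23)*26)*(-5) - 17374) = sqrt((26/23)*(-5) - 17374) = sqrt(-130/23 - 17374) = sqrt(-399732/23) = 2*I*sqrt(2298459)/23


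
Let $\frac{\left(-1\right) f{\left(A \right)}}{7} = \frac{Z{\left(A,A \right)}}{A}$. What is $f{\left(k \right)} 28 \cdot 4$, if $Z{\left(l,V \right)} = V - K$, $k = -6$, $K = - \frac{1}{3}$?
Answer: $- \frac{6664}{9} \approx -740.44$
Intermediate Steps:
$K = - \frac{1}{3}$ ($K = \left(-1\right) \frac{1}{3} = - \frac{1}{3} \approx -0.33333$)
$Z{\left(l,V \right)} = \frac{1}{3} + V$ ($Z{\left(l,V \right)} = V - - \frac{1}{3} = V + \frac{1}{3} = \frac{1}{3} + V$)
$f{\left(A \right)} = - \frac{7 \left(\frac{1}{3} + A\right)}{A}$ ($f{\left(A \right)} = - 7 \frac{\frac{1}{3} + A}{A} = - \frac{7 \left(\frac{1}{3} + A\right)}{A}$)
$f{\left(k \right)} 28 \cdot 4 = \left(-7 - \frac{7}{3 \left(-6\right)}\right) 28 \cdot 4 = \left(-7 - - \frac{7}{18}\right) 28 \cdot 4 = \left(-7 + \frac{7}{18}\right) 28 \cdot 4 = \left(- \frac{119}{18}\right) 28 \cdot 4 = \left(- \frac{1666}{9}\right) 4 = - \frac{6664}{9}$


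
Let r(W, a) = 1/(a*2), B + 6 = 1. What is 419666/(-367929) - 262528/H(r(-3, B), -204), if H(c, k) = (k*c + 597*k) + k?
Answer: 12612314174/12465802449 ≈ 1.0118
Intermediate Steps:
B = -5 (B = -6 + 1 = -5)
r(W, a) = 1/(2*a)
H(c, k) = 598*k + c*k (H(c, k) = (c*k + 597*k) + k = (597*k + c*k) + k = 598*k + c*k)
419666/(-367929) - 262528/H(r(-3, B), -204) = 419666/(-367929) - 262528*(-1/(204*(598 + (1/2)/(-5)))) = 419666*(-1/367929) - 262528*(-1/(204*(598 + (1/2)*(-1/5)))) = -419666/367929 - 262528*(-1/(204*(598 - 1/10))) = -419666/367929 - 262528/((-204*5979/10)) = -419666/367929 - 262528/(-609858/5) = -419666/367929 - 262528*(-5/609858) = -419666/367929 + 656320/304929 = 12612314174/12465802449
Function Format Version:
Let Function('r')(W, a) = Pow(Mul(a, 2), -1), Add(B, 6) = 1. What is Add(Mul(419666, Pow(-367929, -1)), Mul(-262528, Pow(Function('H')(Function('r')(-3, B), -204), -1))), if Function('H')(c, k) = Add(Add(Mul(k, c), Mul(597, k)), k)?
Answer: Rational(12612314174, 12465802449) ≈ 1.0118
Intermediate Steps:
B = -5 (B = Add(-6, 1) = -5)
Function('r')(W, a) = Mul(Rational(1, 2), Pow(a, -1)) (Function('r')(W, a) = Pow(Mul(2, a), -1) = Mul(Rational(1, 2), Pow(a, -1)))
Function('H')(c, k) = Add(Mul(598, k), Mul(c, k)) (Function('H')(c, k) = Add(Add(Mul(c, k), Mul(597, k)), k) = Add(Add(Mul(597, k), Mul(c, k)), k) = Add(Mul(598, k), Mul(c, k)))
Add(Mul(419666, Pow(-367929, -1)), Mul(-262528, Pow(Function('H')(Function('r')(-3, B), -204), -1))) = Add(Mul(419666, Pow(-367929, -1)), Mul(-262528, Pow(Mul(-204, Add(598, Mul(Rational(1, 2), Pow(-5, -1)))), -1))) = Add(Mul(419666, Rational(-1, 367929)), Mul(-262528, Pow(Mul(-204, Add(598, Mul(Rational(1, 2), Rational(-1, 5)))), -1))) = Add(Rational(-419666, 367929), Mul(-262528, Pow(Mul(-204, Add(598, Rational(-1, 10))), -1))) = Add(Rational(-419666, 367929), Mul(-262528, Pow(Mul(-204, Rational(5979, 10)), -1))) = Add(Rational(-419666, 367929), Mul(-262528, Pow(Rational(-609858, 5), -1))) = Add(Rational(-419666, 367929), Mul(-262528, Rational(-5, 609858))) = Add(Rational(-419666, 367929), Rational(656320, 304929)) = Rational(12612314174, 12465802449)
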